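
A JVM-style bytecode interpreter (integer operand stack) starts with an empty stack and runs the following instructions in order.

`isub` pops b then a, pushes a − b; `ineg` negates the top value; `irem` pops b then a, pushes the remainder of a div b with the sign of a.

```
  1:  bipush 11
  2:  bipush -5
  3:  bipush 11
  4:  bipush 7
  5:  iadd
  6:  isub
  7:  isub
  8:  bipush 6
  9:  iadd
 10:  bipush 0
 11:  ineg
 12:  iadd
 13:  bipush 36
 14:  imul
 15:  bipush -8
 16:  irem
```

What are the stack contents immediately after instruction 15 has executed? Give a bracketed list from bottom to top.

bipush 11 : [11]
bipush -5 : [11, -5]
bipush 11 : [11, -5, 11]
bipush 7  : [11, -5, 11, 7]
iadd      : [11, -5, 18]
isub      : [11, -23]
isub      : [34]
bipush 6  : [34, 6]
iadd      : [40]
bipush 0  : [40, 0]
ineg      : [40, 0]
iadd      : [40]
bipush 36 : [40, 36]
imul      : [1440]
bipush -8 : [1440, -8]

[1440, -8]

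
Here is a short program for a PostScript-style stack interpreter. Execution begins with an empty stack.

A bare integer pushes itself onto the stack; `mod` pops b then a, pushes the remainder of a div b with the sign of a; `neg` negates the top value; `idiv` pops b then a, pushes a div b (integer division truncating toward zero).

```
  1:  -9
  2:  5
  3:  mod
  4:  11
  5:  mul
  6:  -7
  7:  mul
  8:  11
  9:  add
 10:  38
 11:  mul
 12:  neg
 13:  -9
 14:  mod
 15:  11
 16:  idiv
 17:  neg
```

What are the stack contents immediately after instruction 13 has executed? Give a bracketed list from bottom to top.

[-12122, -9]

-9  : [-9]
5   : [-9, 5]
mod : [-4]
11  : [-4, 11]
mul : [-44]
-7  : [-44, -7]
mul : [308]
11  : [308, 11]
add : [319]
38  : [319, 38]
mul : [12122]
neg : [-12122]
-9  : [-12122, -9]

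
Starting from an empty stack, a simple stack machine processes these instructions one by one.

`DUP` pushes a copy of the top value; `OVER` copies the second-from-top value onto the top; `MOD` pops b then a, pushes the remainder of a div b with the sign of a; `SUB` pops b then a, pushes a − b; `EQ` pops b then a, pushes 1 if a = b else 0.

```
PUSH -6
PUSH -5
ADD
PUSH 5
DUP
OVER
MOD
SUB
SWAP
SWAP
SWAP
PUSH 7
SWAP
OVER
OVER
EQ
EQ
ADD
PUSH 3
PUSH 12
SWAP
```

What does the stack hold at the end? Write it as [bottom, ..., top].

PUSH -6 : -6
PUSH -5 : -6 -5
ADD     : -11
PUSH 5  : -11 5
DUP     : -11 5 5
OVER    : -11 5 5 5
MOD     : -11 5 0
SUB     : -11 5
SWAP    : 5 -11
SWAP    : -11 5
SWAP    : 5 -11
PUSH 7  : 5 -11 7
SWAP    : 5 7 -11
OVER    : 5 7 -11 7
OVER    : 5 7 -11 7 -11
EQ      : 5 7 -11 0
EQ      : 5 7 0
ADD     : 5 7
PUSH 3  : 5 7 3
PUSH 12 : 5 7 3 12
SWAP    : 5 7 12 3

[5, 7, 12, 3]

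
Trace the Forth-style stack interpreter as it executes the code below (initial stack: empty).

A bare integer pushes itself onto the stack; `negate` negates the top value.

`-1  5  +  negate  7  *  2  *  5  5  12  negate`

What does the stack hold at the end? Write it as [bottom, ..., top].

-1      [-1]
5       [-1, 5]
+       [4]
negate  [-4]
7       [-4, 7]
*       [-28]
2       [-28, 2]
*       [-56]
5       [-56, 5]
5       [-56, 5, 5]
12      [-56, 5, 5, 12]
negate  [-56, 5, 5, -12]

[-56, 5, 5, -12]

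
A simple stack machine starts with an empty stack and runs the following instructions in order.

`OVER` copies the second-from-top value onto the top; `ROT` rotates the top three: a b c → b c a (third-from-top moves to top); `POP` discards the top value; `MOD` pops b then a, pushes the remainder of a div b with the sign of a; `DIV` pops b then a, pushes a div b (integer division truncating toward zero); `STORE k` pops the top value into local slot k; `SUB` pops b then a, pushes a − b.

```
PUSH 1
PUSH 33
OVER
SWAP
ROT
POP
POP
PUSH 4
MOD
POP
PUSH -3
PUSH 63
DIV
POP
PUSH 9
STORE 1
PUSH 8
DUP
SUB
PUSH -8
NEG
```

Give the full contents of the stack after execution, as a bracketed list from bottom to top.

[0, 8]

PUSH 1  -> [1]
PUSH 33 -> [1, 33]
OVER    -> [1, 33, 1]
SWAP    -> [1, 1, 33]
ROT     -> [1, 33, 1]
POP     -> [1, 33]
POP     -> [1]
PUSH 4  -> [1, 4]
MOD     -> [1]
POP     -> []
PUSH -3 -> [-3]
PUSH 63 -> [-3, 63]
DIV     -> [0]
POP     -> []
PUSH 9  -> [9]
STORE 1 -> []
PUSH 8  -> [8]
DUP     -> [8, 8]
SUB     -> [0]
PUSH -8 -> [0, -8]
NEG     -> [0, 8]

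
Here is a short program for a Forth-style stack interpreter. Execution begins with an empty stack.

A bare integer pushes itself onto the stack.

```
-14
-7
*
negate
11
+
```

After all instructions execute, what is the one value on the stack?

-87

-14    → -14
-7     → -14 -7
*      → 98
negate → -98
11     → -98 11
+      → -87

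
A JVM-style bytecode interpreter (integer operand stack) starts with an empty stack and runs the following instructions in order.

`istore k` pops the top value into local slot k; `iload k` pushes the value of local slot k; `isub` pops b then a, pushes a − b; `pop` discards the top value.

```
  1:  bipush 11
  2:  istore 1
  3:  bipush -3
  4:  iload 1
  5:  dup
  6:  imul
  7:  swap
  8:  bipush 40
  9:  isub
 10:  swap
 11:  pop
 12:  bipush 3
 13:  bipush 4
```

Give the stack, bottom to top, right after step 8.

[121, -3, 40]

bipush 11 : [11]
istore 1  : []
bipush -3 : [-3]
iload 1   : [-3, 11]
dup       : [-3, 11, 11]
imul      : [-3, 121]
swap      : [121, -3]
bipush 40 : [121, -3, 40]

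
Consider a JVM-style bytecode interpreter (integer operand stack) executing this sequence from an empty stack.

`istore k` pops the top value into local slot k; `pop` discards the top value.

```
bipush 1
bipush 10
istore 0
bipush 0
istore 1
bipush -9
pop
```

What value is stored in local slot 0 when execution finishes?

bipush 1  → 1
bipush 10 → 1 10
istore 0  → 1
bipush 0  → 1 0
istore 1  → 1
bipush -9 → 1 -9
pop       → 1

10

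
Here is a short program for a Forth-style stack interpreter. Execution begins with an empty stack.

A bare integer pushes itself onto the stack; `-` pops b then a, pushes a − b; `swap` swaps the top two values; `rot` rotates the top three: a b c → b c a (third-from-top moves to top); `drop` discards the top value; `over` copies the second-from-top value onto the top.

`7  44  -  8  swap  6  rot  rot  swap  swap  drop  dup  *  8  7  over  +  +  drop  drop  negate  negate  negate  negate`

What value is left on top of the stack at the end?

7      : [7]
44     : [7, 44]
-      : [-37]
8      : [-37, 8]
swap   : [8, -37]
6      : [8, -37, 6]
rot    : [-37, 6, 8]
rot    : [6, 8, -37]
swap   : [6, -37, 8]
swap   : [6, 8, -37]
drop   : [6, 8]
dup    : [6, 8, 8]
*      : [6, 64]
8      : [6, 64, 8]
7      : [6, 64, 8, 7]
over   : [6, 64, 8, 7, 8]
+      : [6, 64, 8, 15]
+      : [6, 64, 23]
drop   : [6, 64]
drop   : [6]
negate : [-6]
negate : [6]
negate : [-6]
negate : [6]

6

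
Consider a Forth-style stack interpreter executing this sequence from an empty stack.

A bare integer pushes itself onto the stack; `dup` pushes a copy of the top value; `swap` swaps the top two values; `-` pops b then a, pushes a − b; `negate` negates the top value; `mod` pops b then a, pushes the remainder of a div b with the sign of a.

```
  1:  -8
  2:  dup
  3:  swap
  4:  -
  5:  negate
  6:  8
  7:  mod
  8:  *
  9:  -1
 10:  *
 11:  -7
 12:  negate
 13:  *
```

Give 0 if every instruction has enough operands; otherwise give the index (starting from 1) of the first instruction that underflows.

8

-8     : [-8]
dup    : [-8, -8]
swap   : [-8, -8]
-      : [0]
negate : [0]
8      : [0, 8]
mod    : [0]
*  — needs 2 operands, stack has 1 → underflow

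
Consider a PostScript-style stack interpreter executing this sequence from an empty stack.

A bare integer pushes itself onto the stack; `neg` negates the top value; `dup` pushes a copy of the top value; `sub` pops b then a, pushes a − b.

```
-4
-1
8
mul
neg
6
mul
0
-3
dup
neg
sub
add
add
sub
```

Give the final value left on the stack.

-46

-4  -> [-4]
-1  -> [-4, -1]
8   -> [-4, -1, 8]
mul -> [-4, -8]
neg -> [-4, 8]
6   -> [-4, 8, 6]
mul -> [-4, 48]
0   -> [-4, 48, 0]
-3  -> [-4, 48, 0, -3]
dup -> [-4, 48, 0, -3, -3]
neg -> [-4, 48, 0, -3, 3]
sub -> [-4, 48, 0, -6]
add -> [-4, 48, -6]
add -> [-4, 42]
sub -> [-46]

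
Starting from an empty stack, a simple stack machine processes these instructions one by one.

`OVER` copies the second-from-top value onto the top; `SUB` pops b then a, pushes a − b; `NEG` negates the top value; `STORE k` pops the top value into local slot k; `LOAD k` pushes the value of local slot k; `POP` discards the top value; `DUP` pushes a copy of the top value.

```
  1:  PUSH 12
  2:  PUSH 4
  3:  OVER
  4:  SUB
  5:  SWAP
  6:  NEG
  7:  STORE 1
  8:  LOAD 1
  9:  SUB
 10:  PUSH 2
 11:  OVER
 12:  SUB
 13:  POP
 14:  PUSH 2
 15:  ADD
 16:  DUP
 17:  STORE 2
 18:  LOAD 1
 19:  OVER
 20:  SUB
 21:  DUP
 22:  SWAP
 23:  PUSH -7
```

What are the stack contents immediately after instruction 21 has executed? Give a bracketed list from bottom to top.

[6, -18, -18]

PUSH 12 : [12]
PUSH 4  : [12, 4]
OVER    : [12, 4, 12]
SUB     : [12, -8]
SWAP    : [-8, 12]
NEG     : [-8, -12]
STORE 1 : [-8]
LOAD 1  : [-8, -12]
SUB     : [4]
PUSH 2  : [4, 2]
OVER    : [4, 2, 4]
SUB     : [4, -2]
POP     : [4]
PUSH 2  : [4, 2]
ADD     : [6]
DUP     : [6, 6]
STORE 2 : [6]
LOAD 1  : [6, -12]
OVER    : [6, -12, 6]
SUB     : [6, -18]
DUP     : [6, -18, -18]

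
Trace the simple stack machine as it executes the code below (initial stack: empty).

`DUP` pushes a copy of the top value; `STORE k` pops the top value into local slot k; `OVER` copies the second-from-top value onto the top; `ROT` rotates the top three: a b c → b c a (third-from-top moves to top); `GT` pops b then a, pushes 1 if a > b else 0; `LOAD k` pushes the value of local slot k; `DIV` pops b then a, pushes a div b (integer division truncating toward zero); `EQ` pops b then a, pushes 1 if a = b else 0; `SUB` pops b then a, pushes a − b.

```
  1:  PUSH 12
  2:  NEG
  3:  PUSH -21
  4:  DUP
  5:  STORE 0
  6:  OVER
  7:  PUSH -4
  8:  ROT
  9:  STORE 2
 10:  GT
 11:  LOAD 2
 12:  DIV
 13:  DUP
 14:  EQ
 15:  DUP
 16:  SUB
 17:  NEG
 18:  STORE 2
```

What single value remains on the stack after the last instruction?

PUSH 12  -> [12]
NEG      -> [-12]
PUSH -21 -> [-12, -21]
DUP      -> [-12, -21, -21]
STORE 0  -> [-12, -21]
OVER     -> [-12, -21, -12]
PUSH -4  -> [-12, -21, -12, -4]
ROT      -> [-12, -12, -4, -21]
STORE 2  -> [-12, -12, -4]
GT       -> [-12, 0]
LOAD 2   -> [-12, 0, -21]
DIV      -> [-12, 0]
DUP      -> [-12, 0, 0]
EQ       -> [-12, 1]
DUP      -> [-12, 1, 1]
SUB      -> [-12, 0]
NEG      -> [-12, 0]
STORE 2  -> [-12]

-12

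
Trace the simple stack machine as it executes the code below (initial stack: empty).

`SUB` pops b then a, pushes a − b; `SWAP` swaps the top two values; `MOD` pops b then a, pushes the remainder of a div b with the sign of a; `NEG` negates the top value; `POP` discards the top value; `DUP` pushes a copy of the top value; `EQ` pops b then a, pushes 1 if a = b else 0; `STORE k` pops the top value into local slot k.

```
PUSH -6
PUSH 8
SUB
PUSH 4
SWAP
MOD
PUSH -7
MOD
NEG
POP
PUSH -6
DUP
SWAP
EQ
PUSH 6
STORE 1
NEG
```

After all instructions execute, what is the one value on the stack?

-1

PUSH -6  [-6]
PUSH 8   [-6, 8]
SUB      [-14]
PUSH 4   [-14, 4]
SWAP     [4, -14]
MOD      [4]
PUSH -7  [4, -7]
MOD      [4]
NEG      [-4]
POP      []
PUSH -6  [-6]
DUP      [-6, -6]
SWAP     [-6, -6]
EQ       [1]
PUSH 6   [1, 6]
STORE 1  [1]
NEG      [-1]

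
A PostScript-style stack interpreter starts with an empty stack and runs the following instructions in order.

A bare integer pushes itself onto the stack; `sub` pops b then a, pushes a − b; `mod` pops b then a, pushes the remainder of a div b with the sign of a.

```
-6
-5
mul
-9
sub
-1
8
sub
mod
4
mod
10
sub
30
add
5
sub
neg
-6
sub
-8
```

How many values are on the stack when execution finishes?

-6  : -6
-5  : -6 -5
mul : 30
-9  : 30 -9
sub : 39
-1  : 39 -1
8   : 39 -1 8
sub : 39 -9
mod : 3
4   : 3 4
mod : 3
10  : 3 10
sub : -7
30  : -7 30
add : 23
5   : 23 5
sub : 18
neg : -18
-6  : -18 -6
sub : -12
-8  : -12 -8

2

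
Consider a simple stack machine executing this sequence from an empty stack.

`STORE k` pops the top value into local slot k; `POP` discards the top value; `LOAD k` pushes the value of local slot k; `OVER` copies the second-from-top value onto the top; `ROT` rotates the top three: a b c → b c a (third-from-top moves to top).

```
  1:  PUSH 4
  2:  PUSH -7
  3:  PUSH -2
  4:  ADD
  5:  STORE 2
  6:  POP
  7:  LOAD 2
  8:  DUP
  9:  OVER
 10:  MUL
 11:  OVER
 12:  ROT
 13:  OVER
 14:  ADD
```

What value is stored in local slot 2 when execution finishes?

-9

PUSH 4  : [4]
PUSH -7 : [4, -7]
PUSH -2 : [4, -7, -2]
ADD     : [4, -9]
STORE 2 : [4]
POP     : []
LOAD 2  : [-9]
DUP     : [-9, -9]
OVER    : [-9, -9, -9]
MUL     : [-9, 81]
OVER    : [-9, 81, -9]
ROT     : [81, -9, -9]
OVER    : [81, -9, -9, -9]
ADD     : [81, -9, -18]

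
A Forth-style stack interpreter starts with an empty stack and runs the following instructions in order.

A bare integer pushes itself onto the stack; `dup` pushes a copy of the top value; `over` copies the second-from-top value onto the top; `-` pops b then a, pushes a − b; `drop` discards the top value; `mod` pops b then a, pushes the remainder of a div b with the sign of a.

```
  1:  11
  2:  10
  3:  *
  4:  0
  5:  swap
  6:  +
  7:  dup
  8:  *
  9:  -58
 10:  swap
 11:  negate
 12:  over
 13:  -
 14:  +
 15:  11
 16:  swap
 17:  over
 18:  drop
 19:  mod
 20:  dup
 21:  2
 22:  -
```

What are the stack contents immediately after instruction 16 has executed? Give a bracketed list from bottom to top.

[11, -12100]

11     -> [11]
10     -> [11, 10]
*      -> [110]
0      -> [110, 0]
swap   -> [0, 110]
+      -> [110]
dup    -> [110, 110]
*      -> [12100]
-58    -> [12100, -58]
swap   -> [-58, 12100]
negate -> [-58, -12100]
over   -> [-58, -12100, -58]
-      -> [-58, -12042]
+      -> [-12100]
11     -> [-12100, 11]
swap   -> [11, -12100]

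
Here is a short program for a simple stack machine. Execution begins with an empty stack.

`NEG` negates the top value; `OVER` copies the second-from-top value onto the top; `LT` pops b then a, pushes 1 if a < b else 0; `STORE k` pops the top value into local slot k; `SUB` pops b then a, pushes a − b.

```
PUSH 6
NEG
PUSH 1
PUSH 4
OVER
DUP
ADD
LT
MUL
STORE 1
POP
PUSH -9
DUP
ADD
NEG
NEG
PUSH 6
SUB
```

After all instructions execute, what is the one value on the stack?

PUSH 6  → [6]
NEG     → [-6]
PUSH 1  → [-6, 1]
PUSH 4  → [-6, 1, 4]
OVER    → [-6, 1, 4, 1]
DUP     → [-6, 1, 4, 1, 1]
ADD     → [-6, 1, 4, 2]
LT      → [-6, 1, 0]
MUL     → [-6, 0]
STORE 1 → [-6]
POP     → []
PUSH -9 → [-9]
DUP     → [-9, -9]
ADD     → [-18]
NEG     → [18]
NEG     → [-18]
PUSH 6  → [-18, 6]
SUB     → [-24]

-24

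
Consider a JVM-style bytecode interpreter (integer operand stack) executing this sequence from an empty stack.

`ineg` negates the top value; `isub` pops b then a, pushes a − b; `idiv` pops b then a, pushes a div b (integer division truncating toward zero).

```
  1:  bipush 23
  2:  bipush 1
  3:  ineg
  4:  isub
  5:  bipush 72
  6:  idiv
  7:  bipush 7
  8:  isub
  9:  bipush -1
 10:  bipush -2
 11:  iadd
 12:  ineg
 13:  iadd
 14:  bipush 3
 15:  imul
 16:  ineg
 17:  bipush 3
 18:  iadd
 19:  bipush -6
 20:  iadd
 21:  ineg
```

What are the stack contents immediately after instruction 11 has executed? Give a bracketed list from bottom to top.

[-7, -3]

bipush 23 : 23
bipush 1  : 23 1
ineg      : 23 -1
isub      : 24
bipush 72 : 24 72
idiv      : 0
bipush 7  : 0 7
isub      : -7
bipush -1 : -7 -1
bipush -2 : -7 -1 -2
iadd      : -7 -3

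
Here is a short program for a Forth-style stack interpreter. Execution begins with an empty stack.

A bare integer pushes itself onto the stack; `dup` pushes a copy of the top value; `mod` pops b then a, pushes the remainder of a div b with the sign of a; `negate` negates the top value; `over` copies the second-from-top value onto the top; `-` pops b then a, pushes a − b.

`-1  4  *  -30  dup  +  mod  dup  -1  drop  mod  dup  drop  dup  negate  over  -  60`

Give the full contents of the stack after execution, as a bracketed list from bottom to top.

-1      -1
4       -1 4
*       -4
-30     -4 -30
dup     -4 -30 -30
+       -4 -60
mod     -4
dup     -4 -4
-1      -4 -4 -1
drop    -4 -4
mod     0
dup     0 0
drop    0
dup     0 0
negate  0 0
over    0 0 0
-       0 0
60      0 0 60

[0, 0, 60]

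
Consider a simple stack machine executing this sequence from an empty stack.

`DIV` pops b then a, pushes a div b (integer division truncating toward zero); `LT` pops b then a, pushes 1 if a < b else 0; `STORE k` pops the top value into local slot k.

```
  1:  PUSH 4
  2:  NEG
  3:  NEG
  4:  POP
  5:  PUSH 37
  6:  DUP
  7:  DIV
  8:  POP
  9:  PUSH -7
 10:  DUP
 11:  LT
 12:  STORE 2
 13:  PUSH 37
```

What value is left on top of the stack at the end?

37

PUSH 4  -> 4
NEG     -> -4
NEG     -> 4
POP     -> (empty)
PUSH 37 -> 37
DUP     -> 37 37
DIV     -> 1
POP     -> (empty)
PUSH -7 -> -7
DUP     -> -7 -7
LT      -> 0
STORE 2 -> (empty)
PUSH 37 -> 37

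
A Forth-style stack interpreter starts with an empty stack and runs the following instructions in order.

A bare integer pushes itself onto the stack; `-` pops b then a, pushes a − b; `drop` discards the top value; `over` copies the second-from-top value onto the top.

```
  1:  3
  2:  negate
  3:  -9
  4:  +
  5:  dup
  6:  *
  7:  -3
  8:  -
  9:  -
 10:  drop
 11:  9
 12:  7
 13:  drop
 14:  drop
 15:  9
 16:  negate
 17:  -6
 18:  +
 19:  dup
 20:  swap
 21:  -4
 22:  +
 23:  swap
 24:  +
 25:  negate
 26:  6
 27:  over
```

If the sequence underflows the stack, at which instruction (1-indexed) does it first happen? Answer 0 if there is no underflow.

3      -> [3]
negate -> [-3]
-9     -> [-3, -9]
+      -> [-12]
dup    -> [-12, -12]
*      -> [144]
-3     -> [144, -3]
-      -> [147]
-  — needs 2 operands, stack has 1 → underflow

9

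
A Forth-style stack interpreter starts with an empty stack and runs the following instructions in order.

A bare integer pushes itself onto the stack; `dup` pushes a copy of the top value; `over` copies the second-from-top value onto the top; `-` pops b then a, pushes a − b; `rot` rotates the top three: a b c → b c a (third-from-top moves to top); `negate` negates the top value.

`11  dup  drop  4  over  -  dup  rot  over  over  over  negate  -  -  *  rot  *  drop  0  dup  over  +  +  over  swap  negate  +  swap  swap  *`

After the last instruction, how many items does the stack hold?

1

11     : 11
dup    : 11 11
drop   : 11
4      : 11 4
over   : 11 4 11
-      : 11 -7
dup    : 11 -7 -7
rot    : -7 -7 11
over   : -7 -7 11 -7
over   : -7 -7 11 -7 11
over   : -7 -7 11 -7 11 -7
negate : -7 -7 11 -7 11 7
-      : -7 -7 11 -7 4
-      : -7 -7 11 -11
*      : -7 -7 -121
rot    : -7 -121 -7
*      : -7 847
drop   : -7
0      : -7 0
dup    : -7 0 0
over   : -7 0 0 0
+      : -7 0 0
+      : -7 0
over   : -7 0 -7
swap   : -7 -7 0
negate : -7 -7 0
+      : -7 -7
swap   : -7 -7
swap   : -7 -7
*      : 49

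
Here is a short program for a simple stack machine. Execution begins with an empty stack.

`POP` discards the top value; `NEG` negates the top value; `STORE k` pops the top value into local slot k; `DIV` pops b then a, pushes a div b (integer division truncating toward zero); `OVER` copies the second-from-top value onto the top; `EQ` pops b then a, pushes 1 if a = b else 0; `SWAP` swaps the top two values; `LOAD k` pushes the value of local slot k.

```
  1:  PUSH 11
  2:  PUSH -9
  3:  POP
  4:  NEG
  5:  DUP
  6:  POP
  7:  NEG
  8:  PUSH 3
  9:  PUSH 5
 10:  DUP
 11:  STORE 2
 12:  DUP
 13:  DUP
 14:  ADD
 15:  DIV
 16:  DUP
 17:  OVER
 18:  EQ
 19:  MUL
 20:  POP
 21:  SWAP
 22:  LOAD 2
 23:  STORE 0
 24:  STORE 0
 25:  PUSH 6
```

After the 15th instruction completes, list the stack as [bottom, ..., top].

[11, 3, 0]

PUSH 11 -> [11]
PUSH -9 -> [11, -9]
POP     -> [11]
NEG     -> [-11]
DUP     -> [-11, -11]
POP     -> [-11]
NEG     -> [11]
PUSH 3  -> [11, 3]
PUSH 5  -> [11, 3, 5]
DUP     -> [11, 3, 5, 5]
STORE 2 -> [11, 3, 5]
DUP     -> [11, 3, 5, 5]
DUP     -> [11, 3, 5, 5, 5]
ADD     -> [11, 3, 5, 10]
DIV     -> [11, 3, 0]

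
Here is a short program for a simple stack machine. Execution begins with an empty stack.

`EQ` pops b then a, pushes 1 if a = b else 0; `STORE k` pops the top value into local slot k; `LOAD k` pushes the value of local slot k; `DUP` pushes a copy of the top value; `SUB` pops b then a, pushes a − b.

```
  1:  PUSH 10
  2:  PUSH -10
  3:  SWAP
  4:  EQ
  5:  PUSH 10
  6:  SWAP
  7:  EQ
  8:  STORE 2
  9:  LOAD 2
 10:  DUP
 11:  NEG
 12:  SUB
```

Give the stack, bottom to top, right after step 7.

[0]

PUSH 10  -> 10
PUSH -10 -> 10 -10
SWAP     -> -10 10
EQ       -> 0
PUSH 10  -> 0 10
SWAP     -> 10 0
EQ       -> 0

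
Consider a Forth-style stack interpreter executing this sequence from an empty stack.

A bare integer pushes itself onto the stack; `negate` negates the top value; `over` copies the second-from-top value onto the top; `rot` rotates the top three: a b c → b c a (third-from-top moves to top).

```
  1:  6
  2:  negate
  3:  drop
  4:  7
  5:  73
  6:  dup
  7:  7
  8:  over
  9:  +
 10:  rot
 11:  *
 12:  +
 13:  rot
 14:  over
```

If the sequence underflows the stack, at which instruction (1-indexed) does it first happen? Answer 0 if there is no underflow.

13

6      -> 6
negate -> -6
drop   -> (empty)
7      -> 7
73     -> 7 73
dup    -> 7 73 73
7      -> 7 73 73 7
over   -> 7 73 73 7 73
+      -> 7 73 73 80
rot    -> 7 73 80 73
*      -> 7 73 5840
+      -> 7 5913
rot  — needs 3 operands, stack has 2 → underflow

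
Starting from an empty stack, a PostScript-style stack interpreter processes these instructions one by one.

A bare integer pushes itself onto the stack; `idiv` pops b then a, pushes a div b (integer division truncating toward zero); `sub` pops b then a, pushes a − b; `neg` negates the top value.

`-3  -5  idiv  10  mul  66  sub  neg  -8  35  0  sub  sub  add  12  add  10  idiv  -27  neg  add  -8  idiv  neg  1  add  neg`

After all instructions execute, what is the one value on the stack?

-4

-3   : -3
-5   : -3 -5
idiv : 0
10   : 0 10
mul  : 0
66   : 0 66
sub  : -66
neg  : 66
-8   : 66 -8
35   : 66 -8 35
0    : 66 -8 35 0
sub  : 66 -8 35
sub  : 66 -43
add  : 23
12   : 23 12
add  : 35
10   : 35 10
idiv : 3
-27  : 3 -27
neg  : 3 27
add  : 30
-8   : 30 -8
idiv : -3
neg  : 3
1    : 3 1
add  : 4
neg  : -4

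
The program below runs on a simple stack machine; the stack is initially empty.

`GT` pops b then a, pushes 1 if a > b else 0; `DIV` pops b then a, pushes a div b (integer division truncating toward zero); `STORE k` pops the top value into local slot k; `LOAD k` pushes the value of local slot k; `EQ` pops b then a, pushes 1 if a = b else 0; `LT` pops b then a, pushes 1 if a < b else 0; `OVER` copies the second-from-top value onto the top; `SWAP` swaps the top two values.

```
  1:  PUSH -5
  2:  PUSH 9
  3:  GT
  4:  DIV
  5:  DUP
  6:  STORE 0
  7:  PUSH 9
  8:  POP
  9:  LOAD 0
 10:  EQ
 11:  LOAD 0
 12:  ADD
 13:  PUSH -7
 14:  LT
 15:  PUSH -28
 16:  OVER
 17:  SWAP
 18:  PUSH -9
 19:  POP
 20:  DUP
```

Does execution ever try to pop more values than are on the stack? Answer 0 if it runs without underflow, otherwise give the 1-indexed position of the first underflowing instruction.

4

PUSH -5 → -5
PUSH 9  → -5 9
GT      → 0
DIV  — needs 2 operands, stack has 1 → underflow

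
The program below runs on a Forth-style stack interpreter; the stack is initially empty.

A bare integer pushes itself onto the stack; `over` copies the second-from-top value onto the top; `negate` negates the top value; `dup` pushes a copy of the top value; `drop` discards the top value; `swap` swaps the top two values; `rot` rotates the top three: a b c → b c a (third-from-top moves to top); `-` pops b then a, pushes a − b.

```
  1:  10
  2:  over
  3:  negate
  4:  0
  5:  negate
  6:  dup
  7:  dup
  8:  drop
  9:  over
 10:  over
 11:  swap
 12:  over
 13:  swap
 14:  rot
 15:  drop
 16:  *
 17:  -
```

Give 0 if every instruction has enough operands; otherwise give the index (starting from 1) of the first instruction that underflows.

10  [10]
over  — needs 2 operands, stack has 1 → underflow

2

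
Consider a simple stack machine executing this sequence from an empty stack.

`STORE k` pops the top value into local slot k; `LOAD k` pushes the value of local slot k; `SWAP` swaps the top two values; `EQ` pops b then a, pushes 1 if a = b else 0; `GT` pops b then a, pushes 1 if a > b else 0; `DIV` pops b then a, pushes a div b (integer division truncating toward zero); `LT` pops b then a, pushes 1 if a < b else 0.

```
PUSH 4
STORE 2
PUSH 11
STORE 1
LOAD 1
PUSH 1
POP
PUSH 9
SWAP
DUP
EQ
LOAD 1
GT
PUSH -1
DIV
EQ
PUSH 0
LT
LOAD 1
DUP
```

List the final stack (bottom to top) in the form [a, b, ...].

PUSH 4  → 4
STORE 2 → (empty)
PUSH 11 → 11
STORE 1 → (empty)
LOAD 1  → 11
PUSH 1  → 11 1
POP     → 11
PUSH 9  → 11 9
SWAP    → 9 11
DUP     → 9 11 11
EQ      → 9 1
LOAD 1  → 9 1 11
GT      → 9 0
PUSH -1 → 9 0 -1
DIV     → 9 0
EQ      → 0
PUSH 0  → 0 0
LT      → 0
LOAD 1  → 0 11
DUP     → 0 11 11

[0, 11, 11]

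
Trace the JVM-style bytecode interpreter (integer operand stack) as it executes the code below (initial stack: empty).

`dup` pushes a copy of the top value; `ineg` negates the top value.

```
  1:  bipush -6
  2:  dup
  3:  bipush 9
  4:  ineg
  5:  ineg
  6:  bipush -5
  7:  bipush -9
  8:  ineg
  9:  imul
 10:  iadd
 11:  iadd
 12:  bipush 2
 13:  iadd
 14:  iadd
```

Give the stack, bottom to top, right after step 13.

[-6, -40]

bipush -6 → -6
dup       → -6 -6
bipush 9  → -6 -6 9
ineg      → -6 -6 -9
ineg      → -6 -6 9
bipush -5 → -6 -6 9 -5
bipush -9 → -6 -6 9 -5 -9
ineg      → -6 -6 9 -5 9
imul      → -6 -6 9 -45
iadd      → -6 -6 -36
iadd      → -6 -42
bipush 2  → -6 -42 2
iadd      → -6 -40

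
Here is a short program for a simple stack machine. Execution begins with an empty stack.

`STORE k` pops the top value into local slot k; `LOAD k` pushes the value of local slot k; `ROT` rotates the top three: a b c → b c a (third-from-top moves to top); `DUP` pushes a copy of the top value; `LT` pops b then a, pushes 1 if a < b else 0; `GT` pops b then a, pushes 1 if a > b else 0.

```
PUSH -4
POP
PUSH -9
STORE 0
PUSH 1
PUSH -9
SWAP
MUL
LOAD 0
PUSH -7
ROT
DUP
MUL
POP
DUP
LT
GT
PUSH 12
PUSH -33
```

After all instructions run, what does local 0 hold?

PUSH -4   [-4]
POP       []
PUSH -9   [-9]
STORE 0   []
PUSH 1    [1]
PUSH -9   [1, -9]
SWAP      [-9, 1]
MUL       [-9]
LOAD 0    [-9, -9]
PUSH -7   [-9, -9, -7]
ROT       [-9, -7, -9]
DUP       [-9, -7, -9, -9]
MUL       [-9, -7, 81]
POP       [-9, -7]
DUP       [-9, -7, -7]
LT        [-9, 0]
GT        [0]
PUSH 12   [0, 12]
PUSH -33  [0, 12, -33]

-9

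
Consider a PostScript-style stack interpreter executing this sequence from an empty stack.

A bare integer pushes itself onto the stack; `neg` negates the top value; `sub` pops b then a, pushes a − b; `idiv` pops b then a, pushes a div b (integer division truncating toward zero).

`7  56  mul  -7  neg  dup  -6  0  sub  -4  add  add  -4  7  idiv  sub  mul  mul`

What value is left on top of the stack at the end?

7    : [7]
56   : [7, 56]
mul  : [392]
-7   : [392, -7]
neg  : [392, 7]
dup  : [392, 7, 7]
-6   : [392, 7, 7, -6]
0    : [392, 7, 7, -6, 0]
sub  : [392, 7, 7, -6]
-4   : [392, 7, 7, -6, -4]
add  : [392, 7, 7, -10]
add  : [392, 7, -3]
-4   : [392, 7, -3, -4]
7    : [392, 7, -3, -4, 7]
idiv : [392, 7, -3, 0]
sub  : [392, 7, -3]
mul  : [392, -21]
mul  : [-8232]

-8232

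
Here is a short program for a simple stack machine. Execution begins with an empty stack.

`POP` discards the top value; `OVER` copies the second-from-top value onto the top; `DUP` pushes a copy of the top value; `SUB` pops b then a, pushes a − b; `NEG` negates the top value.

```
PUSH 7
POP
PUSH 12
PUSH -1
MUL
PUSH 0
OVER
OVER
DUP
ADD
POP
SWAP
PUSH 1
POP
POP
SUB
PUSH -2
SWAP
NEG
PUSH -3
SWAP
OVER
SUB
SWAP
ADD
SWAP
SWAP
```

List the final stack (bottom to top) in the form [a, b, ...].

[-2, 0]

PUSH 7   7
POP      (empty)
PUSH 12  12
PUSH -1  12 -1
MUL      -12
PUSH 0   -12 0
OVER     -12 0 -12
OVER     -12 0 -12 0
DUP      -12 0 -12 0 0
ADD      -12 0 -12 0
POP      -12 0 -12
SWAP     -12 -12 0
PUSH 1   -12 -12 0 1
POP      -12 -12 0
POP      -12 -12
SUB      0
PUSH -2  0 -2
SWAP     -2 0
NEG      -2 0
PUSH -3  -2 0 -3
SWAP     -2 -3 0
OVER     -2 -3 0 -3
SUB      -2 -3 3
SWAP     -2 3 -3
ADD      -2 0
SWAP     0 -2
SWAP     -2 0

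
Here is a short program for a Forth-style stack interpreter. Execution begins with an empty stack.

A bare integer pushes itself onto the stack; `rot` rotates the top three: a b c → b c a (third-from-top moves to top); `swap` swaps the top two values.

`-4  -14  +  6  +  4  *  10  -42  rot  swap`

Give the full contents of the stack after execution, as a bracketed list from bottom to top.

[10, -48, -42]

-4   → -4
-14  → -4 -14
+    → -18
6    → -18 6
+    → -12
4    → -12 4
*    → -48
10   → -48 10
-42  → -48 10 -42
rot  → 10 -42 -48
swap → 10 -48 -42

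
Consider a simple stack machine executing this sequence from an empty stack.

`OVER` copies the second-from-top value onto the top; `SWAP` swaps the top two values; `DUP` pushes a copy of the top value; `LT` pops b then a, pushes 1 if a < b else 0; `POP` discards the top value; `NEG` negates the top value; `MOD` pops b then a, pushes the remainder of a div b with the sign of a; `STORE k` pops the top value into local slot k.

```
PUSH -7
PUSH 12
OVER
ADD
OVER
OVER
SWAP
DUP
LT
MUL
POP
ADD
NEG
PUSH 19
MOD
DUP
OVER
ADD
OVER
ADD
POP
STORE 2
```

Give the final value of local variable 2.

PUSH -7 : -7
PUSH 12 : -7 12
OVER    : -7 12 -7
ADD     : -7 5
OVER    : -7 5 -7
OVER    : -7 5 -7 5
SWAP    : -7 5 5 -7
DUP     : -7 5 5 -7 -7
LT      : -7 5 5 0
MUL     : -7 5 0
POP     : -7 5
ADD     : -2
NEG     : 2
PUSH 19 : 2 19
MOD     : 2
DUP     : 2 2
OVER    : 2 2 2
ADD     : 2 4
OVER    : 2 4 2
ADD     : 2 6
POP     : 2
STORE 2 : (empty)

2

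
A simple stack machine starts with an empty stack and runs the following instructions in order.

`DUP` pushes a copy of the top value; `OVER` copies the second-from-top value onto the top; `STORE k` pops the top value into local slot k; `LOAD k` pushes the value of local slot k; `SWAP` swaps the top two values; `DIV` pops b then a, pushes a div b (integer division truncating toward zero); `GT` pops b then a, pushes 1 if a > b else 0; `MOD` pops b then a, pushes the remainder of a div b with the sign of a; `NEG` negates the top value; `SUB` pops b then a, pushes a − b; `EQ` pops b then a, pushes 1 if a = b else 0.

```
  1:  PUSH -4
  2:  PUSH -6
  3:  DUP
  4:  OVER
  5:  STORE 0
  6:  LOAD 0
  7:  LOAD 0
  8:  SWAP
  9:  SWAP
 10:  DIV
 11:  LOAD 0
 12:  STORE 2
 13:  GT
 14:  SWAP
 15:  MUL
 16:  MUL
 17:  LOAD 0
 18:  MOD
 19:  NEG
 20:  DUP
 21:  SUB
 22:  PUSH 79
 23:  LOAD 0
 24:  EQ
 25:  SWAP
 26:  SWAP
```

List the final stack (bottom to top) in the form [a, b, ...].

PUSH -4 → -4
PUSH -6 → -4 -6
DUP     → -4 -6 -6
OVER    → -4 -6 -6 -6
STORE 0 → -4 -6 -6
LOAD 0  → -4 -6 -6 -6
LOAD 0  → -4 -6 -6 -6 -6
SWAP    → -4 -6 -6 -6 -6
SWAP    → -4 -6 -6 -6 -6
DIV     → -4 -6 -6 1
LOAD 0  → -4 -6 -6 1 -6
STORE 2 → -4 -6 -6 1
GT      → -4 -6 0
SWAP    → -4 0 -6
MUL     → -4 0
MUL     → 0
LOAD 0  → 0 -6
MOD     → 0
NEG     → 0
DUP     → 0 0
SUB     → 0
PUSH 79 → 0 79
LOAD 0  → 0 79 -6
EQ      → 0 0
SWAP    → 0 0
SWAP    → 0 0

[0, 0]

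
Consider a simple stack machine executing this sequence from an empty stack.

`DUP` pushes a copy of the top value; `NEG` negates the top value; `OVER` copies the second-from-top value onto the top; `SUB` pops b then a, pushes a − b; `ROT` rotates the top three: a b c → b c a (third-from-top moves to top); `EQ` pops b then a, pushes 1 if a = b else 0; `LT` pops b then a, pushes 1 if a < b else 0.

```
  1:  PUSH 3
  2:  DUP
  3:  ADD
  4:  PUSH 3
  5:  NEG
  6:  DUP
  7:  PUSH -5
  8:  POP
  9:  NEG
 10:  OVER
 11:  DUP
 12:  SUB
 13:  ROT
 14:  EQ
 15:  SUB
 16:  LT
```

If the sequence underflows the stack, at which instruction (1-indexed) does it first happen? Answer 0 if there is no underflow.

PUSH 3  : 3
DUP     : 3 3
ADD     : 6
PUSH 3  : 6 3
NEG     : 6 -3
DUP     : 6 -3 -3
PUSH -5 : 6 -3 -3 -5
POP     : 6 -3 -3
NEG     : 6 -3 3
OVER    : 6 -3 3 -3
DUP     : 6 -3 3 -3 -3
SUB     : 6 -3 3 0
ROT     : 6 3 0 -3
EQ      : 6 3 0
SUB     : 6 3
LT      : 0

0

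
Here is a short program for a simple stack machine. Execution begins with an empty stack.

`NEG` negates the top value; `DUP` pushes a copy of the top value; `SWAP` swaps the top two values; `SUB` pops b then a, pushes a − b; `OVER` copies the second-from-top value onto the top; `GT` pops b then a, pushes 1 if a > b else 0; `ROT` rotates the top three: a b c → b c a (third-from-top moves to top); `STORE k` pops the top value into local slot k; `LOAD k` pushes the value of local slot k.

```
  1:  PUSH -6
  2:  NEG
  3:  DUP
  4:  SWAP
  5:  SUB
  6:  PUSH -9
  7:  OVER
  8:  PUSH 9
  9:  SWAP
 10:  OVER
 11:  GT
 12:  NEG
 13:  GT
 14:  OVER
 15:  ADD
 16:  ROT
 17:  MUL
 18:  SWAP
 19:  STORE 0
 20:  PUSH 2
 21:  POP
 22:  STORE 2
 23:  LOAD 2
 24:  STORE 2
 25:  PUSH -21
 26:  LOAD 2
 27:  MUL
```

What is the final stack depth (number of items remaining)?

PUSH -6  → -6
NEG      → 6
DUP      → 6 6
SWAP     → 6 6
SUB      → 0
PUSH -9  → 0 -9
OVER     → 0 -9 0
PUSH 9   → 0 -9 0 9
SWAP     → 0 -9 9 0
OVER     → 0 -9 9 0 9
GT       → 0 -9 9 0
NEG      → 0 -9 9 0
GT       → 0 -9 1
OVER     → 0 -9 1 -9
ADD      → 0 -9 -8
ROT      → -9 -8 0
MUL      → -9 0
SWAP     → 0 -9
STORE 0  → 0
PUSH 2   → 0 2
POP      → 0
STORE 2  → (empty)
LOAD 2   → 0
STORE 2  → (empty)
PUSH -21 → -21
LOAD 2   → -21 0
MUL      → 0

1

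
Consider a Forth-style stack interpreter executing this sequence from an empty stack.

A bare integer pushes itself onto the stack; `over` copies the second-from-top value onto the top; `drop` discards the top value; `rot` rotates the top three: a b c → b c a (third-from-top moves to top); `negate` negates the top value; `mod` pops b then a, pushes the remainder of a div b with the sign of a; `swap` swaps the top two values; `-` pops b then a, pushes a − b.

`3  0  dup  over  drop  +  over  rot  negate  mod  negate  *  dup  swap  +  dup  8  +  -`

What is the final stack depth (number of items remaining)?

1

3      -> [3]
0      -> [3, 0]
dup    -> [3, 0, 0]
over   -> [3, 0, 0, 0]
drop   -> [3, 0, 0]
+      -> [3, 0]
over   -> [3, 0, 3]
rot    -> [0, 3, 3]
negate -> [0, 3, -3]
mod    -> [0, 0]
negate -> [0, 0]
*      -> [0]
dup    -> [0, 0]
swap   -> [0, 0]
+      -> [0]
dup    -> [0, 0]
8      -> [0, 0, 8]
+      -> [0, 8]
-      -> [-8]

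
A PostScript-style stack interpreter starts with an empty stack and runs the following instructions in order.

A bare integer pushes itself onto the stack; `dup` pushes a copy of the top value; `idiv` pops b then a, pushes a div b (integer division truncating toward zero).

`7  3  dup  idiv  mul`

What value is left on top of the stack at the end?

7    : [7]
3    : [7, 3]
dup  : [7, 3, 3]
idiv : [7, 1]
mul  : [7]

7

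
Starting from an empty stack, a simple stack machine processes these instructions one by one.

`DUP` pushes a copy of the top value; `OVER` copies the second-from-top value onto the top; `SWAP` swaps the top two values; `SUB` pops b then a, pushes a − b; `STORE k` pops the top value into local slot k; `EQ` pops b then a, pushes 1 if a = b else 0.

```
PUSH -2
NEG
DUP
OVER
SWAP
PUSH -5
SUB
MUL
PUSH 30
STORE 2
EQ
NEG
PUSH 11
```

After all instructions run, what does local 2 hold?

30

PUSH -2 -> -2
NEG     -> 2
DUP     -> 2 2
OVER    -> 2 2 2
SWAP    -> 2 2 2
PUSH -5 -> 2 2 2 -5
SUB     -> 2 2 7
MUL     -> 2 14
PUSH 30 -> 2 14 30
STORE 2 -> 2 14
EQ      -> 0
NEG     -> 0
PUSH 11 -> 0 11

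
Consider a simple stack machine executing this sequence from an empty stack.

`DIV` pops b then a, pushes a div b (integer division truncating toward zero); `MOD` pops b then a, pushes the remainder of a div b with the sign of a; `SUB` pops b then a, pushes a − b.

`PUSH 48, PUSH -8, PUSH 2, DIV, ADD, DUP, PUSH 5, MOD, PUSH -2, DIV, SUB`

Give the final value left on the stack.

46

PUSH 48  48
PUSH -8  48 -8
PUSH 2   48 -8 2
DIV      48 -4
ADD      44
DUP      44 44
PUSH 5   44 44 5
MOD      44 4
PUSH -2  44 4 -2
DIV      44 -2
SUB      46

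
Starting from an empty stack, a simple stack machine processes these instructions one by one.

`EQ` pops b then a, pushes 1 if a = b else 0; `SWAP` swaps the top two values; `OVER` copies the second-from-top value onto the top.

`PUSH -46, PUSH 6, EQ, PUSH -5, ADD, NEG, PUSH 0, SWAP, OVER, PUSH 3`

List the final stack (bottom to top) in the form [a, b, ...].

PUSH -46  [-46]
PUSH 6    [-46, 6]
EQ        [0]
PUSH -5   [0, -5]
ADD       [-5]
NEG       [5]
PUSH 0    [5, 0]
SWAP      [0, 5]
OVER      [0, 5, 0]
PUSH 3    [0, 5, 0, 3]

[0, 5, 0, 3]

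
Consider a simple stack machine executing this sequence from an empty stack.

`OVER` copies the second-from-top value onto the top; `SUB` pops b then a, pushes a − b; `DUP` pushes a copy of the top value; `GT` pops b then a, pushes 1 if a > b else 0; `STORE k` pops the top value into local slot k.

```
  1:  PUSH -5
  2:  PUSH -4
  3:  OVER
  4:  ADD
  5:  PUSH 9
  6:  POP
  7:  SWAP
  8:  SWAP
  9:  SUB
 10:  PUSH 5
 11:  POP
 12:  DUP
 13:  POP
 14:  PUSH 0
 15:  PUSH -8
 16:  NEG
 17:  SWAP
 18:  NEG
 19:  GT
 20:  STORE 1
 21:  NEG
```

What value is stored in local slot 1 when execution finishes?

1

PUSH -5 : -5
PUSH -4 : -5 -4
OVER    : -5 -4 -5
ADD     : -5 -9
PUSH 9  : -5 -9 9
POP     : -5 -9
SWAP    : -9 -5
SWAP    : -5 -9
SUB     : 4
PUSH 5  : 4 5
POP     : 4
DUP     : 4 4
POP     : 4
PUSH 0  : 4 0
PUSH -8 : 4 0 -8
NEG     : 4 0 8
SWAP    : 4 8 0
NEG     : 4 8 0
GT      : 4 1
STORE 1 : 4
NEG     : -4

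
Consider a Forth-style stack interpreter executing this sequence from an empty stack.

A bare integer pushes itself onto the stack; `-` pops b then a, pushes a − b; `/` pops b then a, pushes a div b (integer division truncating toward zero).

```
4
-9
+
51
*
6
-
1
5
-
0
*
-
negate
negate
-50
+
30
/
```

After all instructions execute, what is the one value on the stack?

-10

4       [4]
-9      [4, -9]
+       [-5]
51      [-5, 51]
*       [-255]
6       [-255, 6]
-       [-261]
1       [-261, 1]
5       [-261, 1, 5]
-       [-261, -4]
0       [-261, -4, 0]
*       [-261, 0]
-       [-261]
negate  [261]
negate  [-261]
-50     [-261, -50]
+       [-311]
30      [-311, 30]
/       [-10]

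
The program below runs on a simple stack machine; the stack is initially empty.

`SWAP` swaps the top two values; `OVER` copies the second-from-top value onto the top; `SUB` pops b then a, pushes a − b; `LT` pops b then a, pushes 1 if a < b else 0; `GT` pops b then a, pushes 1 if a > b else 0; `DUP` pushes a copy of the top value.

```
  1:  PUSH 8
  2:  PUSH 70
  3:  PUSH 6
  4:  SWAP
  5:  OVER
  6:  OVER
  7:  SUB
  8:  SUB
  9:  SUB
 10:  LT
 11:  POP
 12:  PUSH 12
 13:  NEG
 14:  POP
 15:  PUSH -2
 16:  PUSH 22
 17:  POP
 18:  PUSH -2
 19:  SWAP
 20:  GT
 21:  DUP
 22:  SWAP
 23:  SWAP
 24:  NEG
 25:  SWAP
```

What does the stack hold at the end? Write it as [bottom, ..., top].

[0, 0]

PUSH 8  : [8]
PUSH 70 : [8, 70]
PUSH 6  : [8, 70, 6]
SWAP    : [8, 6, 70]
OVER    : [8, 6, 70, 6]
OVER    : [8, 6, 70, 6, 70]
SUB     : [8, 6, 70, -64]
SUB     : [8, 6, 134]
SUB     : [8, -128]
LT      : [0]
POP     : []
PUSH 12 : [12]
NEG     : [-12]
POP     : []
PUSH -2 : [-2]
PUSH 22 : [-2, 22]
POP     : [-2]
PUSH -2 : [-2, -2]
SWAP    : [-2, -2]
GT      : [0]
DUP     : [0, 0]
SWAP    : [0, 0]
SWAP    : [0, 0]
NEG     : [0, 0]
SWAP    : [0, 0]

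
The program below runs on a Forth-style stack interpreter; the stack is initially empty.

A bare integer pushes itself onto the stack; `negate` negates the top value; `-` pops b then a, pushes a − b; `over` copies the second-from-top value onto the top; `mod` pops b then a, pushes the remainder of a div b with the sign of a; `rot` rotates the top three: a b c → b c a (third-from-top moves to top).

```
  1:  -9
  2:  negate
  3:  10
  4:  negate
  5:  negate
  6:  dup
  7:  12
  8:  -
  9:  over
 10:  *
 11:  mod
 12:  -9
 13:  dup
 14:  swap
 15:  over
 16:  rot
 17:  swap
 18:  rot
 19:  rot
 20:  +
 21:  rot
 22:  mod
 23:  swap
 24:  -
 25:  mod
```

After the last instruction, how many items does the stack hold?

-9     → [-9]
negate → [9]
10     → [9, 10]
negate → [9, -10]
negate → [9, 10]
dup    → [9, 10, 10]
12     → [9, 10, 10, 12]
-      → [9, 10, -2]
over   → [9, 10, -2, 10]
*      → [9, 10, -20]
mod    → [9, 10]
-9     → [9, 10, -9]
dup    → [9, 10, -9, -9]
swap   → [9, 10, -9, -9]
over   → [9, 10, -9, -9, -9]
rot    → [9, 10, -9, -9, -9]
swap   → [9, 10, -9, -9, -9]
rot    → [9, 10, -9, -9, -9]
rot    → [9, 10, -9, -9, -9]
+      → [9, 10, -9, -18]
rot    → [9, -9, -18, 10]
mod    → [9, -9, -8]
swap   → [9, -8, -9]
-      → [9, 1]
mod    → [0]

1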